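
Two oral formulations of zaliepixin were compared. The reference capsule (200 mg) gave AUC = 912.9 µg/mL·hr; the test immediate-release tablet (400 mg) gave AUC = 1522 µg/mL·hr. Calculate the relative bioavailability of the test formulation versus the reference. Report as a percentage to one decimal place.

F_rel = 83.4%

F_rel = (AUC_test/D_test) / (AUC_ref/D_ref)
      = (1522/400) / (912.9/200)
      = 3.805 / 4.5645 = 0.8336 = 83.36%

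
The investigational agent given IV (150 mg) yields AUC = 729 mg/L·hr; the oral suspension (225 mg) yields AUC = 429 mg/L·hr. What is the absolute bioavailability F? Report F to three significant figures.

F = (AUC_ev / D_ev) / (AUC_iv / D_iv)
  = (429/225) / (729/150)
  = 1.90667 / 4.86 = 0.3923

F = 0.392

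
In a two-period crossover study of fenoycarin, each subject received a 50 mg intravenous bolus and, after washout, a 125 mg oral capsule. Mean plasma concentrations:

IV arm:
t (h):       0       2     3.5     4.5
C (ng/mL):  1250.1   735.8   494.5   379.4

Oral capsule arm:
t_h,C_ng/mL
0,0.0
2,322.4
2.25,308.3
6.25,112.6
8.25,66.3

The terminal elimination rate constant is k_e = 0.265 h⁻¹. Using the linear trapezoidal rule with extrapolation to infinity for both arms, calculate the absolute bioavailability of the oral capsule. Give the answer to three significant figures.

F = 0.140

Trapezoidal AUC_0→4.5 (IV):
  [0→2]: (1250.1+735.8)/2 × 2 = 1985.9
  [2→3.5]: (735.8+494.5)/2 × 1.5 = 922.725
  [3.5→4.5]: (494.5+379.4)/2 × 1 = 436.95
  Sum = 3345.575 ng/mL·h
IV tail: 379.4/0.265 = 1431.698; AUC_iv,0→∞ = 3345.575 + 1431.698 = 4777.273 ng/mL·h
Trapezoidal AUC_0→8.25 (oral capsule):
  [0→2]: (0.0+322.4)/2 × 2 = 322.4
  [2→2.25]: (322.4+308.3)/2 × 0.25 = 78.8375
  [2.25→6.25]: (308.3+112.6)/2 × 4 = 841.8
  [6.25→8.25]: (112.6+66.3)/2 × 2 = 178.9
  Sum = 1421.9375 ng/mL·h
oral capsule tail: 66.3/0.265 = 250.189; AUC_ev,0→∞ = 1421.9375 + 250.189 = 1672.1265 ng/mL·h
F = (AUC_ev/D_ev)/(AUC_iv/D_iv) = (1672.1265/125)/(4777.273/50) = 13.377012/95.54546 = 0.1400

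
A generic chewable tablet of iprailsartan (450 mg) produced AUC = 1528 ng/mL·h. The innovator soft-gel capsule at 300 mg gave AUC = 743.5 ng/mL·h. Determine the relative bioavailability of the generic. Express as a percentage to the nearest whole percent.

F_rel = 137%

F_rel = (AUC_test/D_test) / (AUC_ref/D_ref)
      = (1528/450) / (743.5/300)
      = 3.39556 / 2.47833 = 1.3701 = 137.01%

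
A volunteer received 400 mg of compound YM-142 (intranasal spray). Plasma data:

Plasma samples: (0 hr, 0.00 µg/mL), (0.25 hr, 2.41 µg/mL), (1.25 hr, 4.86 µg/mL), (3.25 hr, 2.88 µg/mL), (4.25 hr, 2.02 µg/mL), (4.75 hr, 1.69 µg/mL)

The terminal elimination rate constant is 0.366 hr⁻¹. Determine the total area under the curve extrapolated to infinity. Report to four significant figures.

AUC = 19.67 µg/mL·hr

Trapezoidal AUC_0→4.75:
  [0→0.25]: (0.00+2.41)/2 × 0.25 = 0.30125
  [0.25→1.25]: (2.41+4.86)/2 × 1 = 3.635
  [1.25→3.25]: (4.86+2.88)/2 × 2 = 7.74
  [3.25→4.25]: (2.88+2.02)/2 × 1 = 2.45
  [4.25→4.75]: (2.02+1.69)/2 × 0.5 = 0.9275
  Sum = 15.05375 µg/mL·hr
Extrapolated tail: C_last / k_e = 1.69 / 0.366 = 4.617
AUC_0→∞ = 15.05375 + 4.617 = 19.67075 µg/mL·hr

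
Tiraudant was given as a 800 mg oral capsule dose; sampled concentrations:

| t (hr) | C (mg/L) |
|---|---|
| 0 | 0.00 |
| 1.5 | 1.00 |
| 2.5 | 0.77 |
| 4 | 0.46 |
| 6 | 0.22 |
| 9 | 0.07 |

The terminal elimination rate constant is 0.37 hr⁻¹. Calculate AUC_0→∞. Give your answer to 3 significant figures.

AUC = 3.86 mg/L·hr

Trapezoidal AUC_0→9:
  [0→1.5]: (0.00+1.00)/2 × 1.5 = 0.75
  [1.5→2.5]: (1.00+0.77)/2 × 1 = 0.885
  [2.5→4]: (0.77+0.46)/2 × 1.5 = 0.9225
  [4→6]: (0.46+0.22)/2 × 2 = 0.68
  [6→9]: (0.22+0.07)/2 × 3 = 0.435
  Sum = 3.6725 mg/L·hr
Extrapolated tail: C_last / k_e = 0.07 / 0.37 = 0.189
AUC_0→∞ = 3.6725 + 0.189 = 3.8615 mg/L·hr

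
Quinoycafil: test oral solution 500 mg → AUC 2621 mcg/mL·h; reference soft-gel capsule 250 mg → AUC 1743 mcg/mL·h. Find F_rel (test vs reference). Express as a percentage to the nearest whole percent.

F_rel = (AUC_test/D_test) / (AUC_ref/D_ref)
      = (2621/500) / (1743/250)
      = 5.242 / 6.972 = 0.7519 = 75.19%

F_rel = 75%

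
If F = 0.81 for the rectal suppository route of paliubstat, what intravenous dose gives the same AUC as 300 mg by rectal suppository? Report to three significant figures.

Systemic exposure from an extravascular dose = F × D_ev, so the equivalent IV dose is F × D_ev.
D_iv = F × D_ev = 0.81 × 300 = 243 mg

D_iv = 243 mg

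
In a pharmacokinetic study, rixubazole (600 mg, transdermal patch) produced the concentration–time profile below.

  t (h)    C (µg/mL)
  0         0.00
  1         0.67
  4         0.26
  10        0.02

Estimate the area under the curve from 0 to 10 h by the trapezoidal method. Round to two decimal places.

Trapezoidal AUC_0→10:
  [0→1]: (0.00+0.67)/2 × 1 = 0.335
  [1→4]: (0.67+0.26)/2 × 3 = 1.395
  [4→10]: (0.26+0.02)/2 × 6 = 0.84
  Sum = 2.57 µg/mL·h

AUC = 2.57 µg/mL·h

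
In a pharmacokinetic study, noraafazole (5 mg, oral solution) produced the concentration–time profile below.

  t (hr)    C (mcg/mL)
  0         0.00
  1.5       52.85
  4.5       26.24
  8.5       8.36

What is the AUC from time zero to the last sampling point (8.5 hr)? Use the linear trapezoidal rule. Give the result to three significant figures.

Trapezoidal AUC_0→8.5:
  [0→1.5]: (0.00+52.85)/2 × 1.5 = 39.6375
  [1.5→4.5]: (52.85+26.24)/2 × 3 = 118.635
  [4.5→8.5]: (26.24+8.36)/2 × 4 = 69.2
  Sum = 227.4725 mcg/mL·hr

AUC = 227 mcg/mL·hr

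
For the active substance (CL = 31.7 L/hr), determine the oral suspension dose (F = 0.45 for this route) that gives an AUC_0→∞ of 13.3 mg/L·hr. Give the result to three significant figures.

Dose = 937 mg

Dose = CL × AUC_0→∞ / F
     = 31.7 × 13.3 / 0.45 = 936.911 mg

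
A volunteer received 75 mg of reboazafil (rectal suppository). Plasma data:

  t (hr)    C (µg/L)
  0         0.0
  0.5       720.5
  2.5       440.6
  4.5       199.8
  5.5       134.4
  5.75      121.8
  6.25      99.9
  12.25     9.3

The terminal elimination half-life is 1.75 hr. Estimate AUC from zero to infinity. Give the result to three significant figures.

AUC = 2590 µg/L·hr

Trapezoidal AUC_0→12.25:
  [0→0.5]: (0.0+720.5)/2 × 0.5 = 180.125
  [0.5→2.5]: (720.5+440.6)/2 × 2 = 1161.1
  [2.5→4.5]: (440.6+199.8)/2 × 2 = 640.4
  [4.5→5.5]: (199.8+134.4)/2 × 1 = 167.1
  [5.5→5.75]: (134.4+121.8)/2 × 0.25 = 32.025
  [5.75→6.25]: (121.8+99.9)/2 × 0.5 = 55.425
  [6.25→12.25]: (99.9+9.3)/2 × 6 = 327.6
  Sum = 2563.775 µg/L·hr
k_e = ln2 / t½ = 0.693147 / 1.75 = 0.3961 hr^-1
Extrapolated tail: C_last / k_e = 9.3 / 0.3961 = 23.479
AUC_0→∞ = 2563.775 + 23.479 = 2587.254 µg/L·hr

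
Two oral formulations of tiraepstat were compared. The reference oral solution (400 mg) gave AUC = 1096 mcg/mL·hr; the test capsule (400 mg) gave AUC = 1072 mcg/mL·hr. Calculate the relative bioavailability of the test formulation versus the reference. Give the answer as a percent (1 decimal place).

F_rel = 97.8%

F_rel = (AUC_test/D_test) / (AUC_ref/D_ref)
      = (1072/400) / (1096/400)
      = 2.68 / 2.74 = 0.9781 = 97.81%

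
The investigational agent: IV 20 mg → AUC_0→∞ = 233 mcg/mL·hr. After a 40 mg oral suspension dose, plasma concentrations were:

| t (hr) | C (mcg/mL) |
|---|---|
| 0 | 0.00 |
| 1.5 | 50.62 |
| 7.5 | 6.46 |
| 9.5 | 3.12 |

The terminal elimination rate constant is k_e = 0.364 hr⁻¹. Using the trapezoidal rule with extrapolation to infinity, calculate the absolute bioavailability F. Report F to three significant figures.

Trapezoidal AUC_0→9.5 (oral suspension):
  [0→1.5]: (0.00+50.62)/2 × 1.5 = 37.965
  [1.5→7.5]: (50.62+6.46)/2 × 6 = 171.24
  [7.5→9.5]: (6.46+3.12)/2 × 2 = 9.58
  Sum = 218.785 mcg/mL·hr
Tail: C_last/k_e = 3.12/0.364 = 8.571
AUC_0→∞ (oral suspension) = 218.785 + 8.571 = 227.356 mcg/mL·hr
F = (AUC_ev/D_ev)/(AUC_iv/D_iv) = (227.356/40)/(233/20) = 5.6839/11.65 = 0.4879

F = 0.488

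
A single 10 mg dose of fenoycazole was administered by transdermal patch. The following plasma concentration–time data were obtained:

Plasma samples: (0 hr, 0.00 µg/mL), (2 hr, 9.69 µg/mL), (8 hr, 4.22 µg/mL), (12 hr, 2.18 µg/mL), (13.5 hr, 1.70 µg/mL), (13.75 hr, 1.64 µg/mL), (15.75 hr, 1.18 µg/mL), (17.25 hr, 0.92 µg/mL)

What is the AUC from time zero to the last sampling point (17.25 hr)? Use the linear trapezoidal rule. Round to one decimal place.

Trapezoidal AUC_0→17.25:
  [0→2]: (0.00+9.69)/2 × 2 = 9.69
  [2→8]: (9.69+4.22)/2 × 6 = 41.73
  [8→12]: (4.22+2.18)/2 × 4 = 12.8
  [12→13.5]: (2.18+1.70)/2 × 1.5 = 2.91
  [13.5→13.75]: (1.70+1.64)/2 × 0.25 = 0.4175
  [13.75→15.75]: (1.64+1.18)/2 × 2 = 2.82
  [15.75→17.25]: (1.18+0.92)/2 × 1.5 = 1.575
  Sum = 71.9425 µg/mL·hr

AUC = 71.9 µg/mL·hr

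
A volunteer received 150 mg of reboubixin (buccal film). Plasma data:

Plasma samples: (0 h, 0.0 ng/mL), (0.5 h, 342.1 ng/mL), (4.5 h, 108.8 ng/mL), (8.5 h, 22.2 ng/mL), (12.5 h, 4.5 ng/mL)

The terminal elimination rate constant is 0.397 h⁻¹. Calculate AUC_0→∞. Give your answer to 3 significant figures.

AUC = 1310 ng/mL·h

Trapezoidal AUC_0→12.5:
  [0→0.5]: (0.0+342.1)/2 × 0.5 = 85.525
  [0.5→4.5]: (342.1+108.8)/2 × 4 = 901.8
  [4.5→8.5]: (108.8+22.2)/2 × 4 = 262.0
  [8.5→12.5]: (22.2+4.5)/2 × 4 = 53.4
  Sum = 1302.725 ng/mL·h
Extrapolated tail: C_last / k_e = 4.5 / 0.397 = 11.335
AUC_0→∞ = 1302.725 + 11.335 = 1314.06 ng/mL·h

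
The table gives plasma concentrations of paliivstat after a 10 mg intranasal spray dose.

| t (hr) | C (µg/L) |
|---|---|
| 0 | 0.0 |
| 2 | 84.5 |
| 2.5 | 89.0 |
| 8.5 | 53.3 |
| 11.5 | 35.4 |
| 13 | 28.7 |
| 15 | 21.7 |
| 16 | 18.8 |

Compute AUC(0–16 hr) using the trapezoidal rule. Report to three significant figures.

Trapezoidal AUC_0→16:
  [0→2]: (0.0+84.5)/2 × 2 = 84.5
  [2→2.5]: (84.5+89.0)/2 × 0.5 = 43.375
  [2.5→8.5]: (89.0+53.3)/2 × 6 = 426.9
  [8.5→11.5]: (53.3+35.4)/2 × 3 = 133.05
  [11.5→13]: (35.4+28.7)/2 × 1.5 = 48.075
  [13→15]: (28.7+21.7)/2 × 2 = 50.4
  [15→16]: (21.7+18.8)/2 × 1 = 20.25
  Sum = 806.55 µg/L·hr

AUC = 807 µg/L·hr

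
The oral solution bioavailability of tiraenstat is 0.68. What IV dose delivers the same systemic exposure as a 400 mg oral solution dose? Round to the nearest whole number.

Systemic exposure from an extravascular dose = F × D_ev, so the equivalent IV dose is F × D_ev.
D_iv = F × D_ev = 0.68 × 400 = 272 mg

D_iv = 272 mg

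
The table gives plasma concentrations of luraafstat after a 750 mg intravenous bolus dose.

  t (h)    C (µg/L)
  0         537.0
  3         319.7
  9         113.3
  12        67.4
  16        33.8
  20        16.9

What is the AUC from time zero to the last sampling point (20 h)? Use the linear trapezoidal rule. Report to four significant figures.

AUC = 3159 µg/L·h

Trapezoidal AUC_0→20:
  [0→3]: (537.0+319.7)/2 × 3 = 1285.05
  [3→9]: (319.7+113.3)/2 × 6 = 1299.0
  [9→12]: (113.3+67.4)/2 × 3 = 271.05
  [12→16]: (67.4+33.8)/2 × 4 = 202.4
  [16→20]: (33.8+16.9)/2 × 4 = 101.4
  Sum = 3158.9 µg/L·h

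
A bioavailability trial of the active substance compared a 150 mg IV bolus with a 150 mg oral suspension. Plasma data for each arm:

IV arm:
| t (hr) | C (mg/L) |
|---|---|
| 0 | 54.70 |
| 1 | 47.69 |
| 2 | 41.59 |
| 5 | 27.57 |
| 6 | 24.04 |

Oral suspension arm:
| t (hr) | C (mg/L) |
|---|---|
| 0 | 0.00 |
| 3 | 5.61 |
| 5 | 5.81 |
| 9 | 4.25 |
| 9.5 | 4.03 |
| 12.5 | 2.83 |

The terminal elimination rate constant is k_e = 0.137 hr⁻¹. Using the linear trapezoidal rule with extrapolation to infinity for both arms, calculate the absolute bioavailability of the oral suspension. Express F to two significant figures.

Trapezoidal AUC_0→6 (IV):
  [0→1]: (54.70+47.69)/2 × 1 = 51.195
  [1→2]: (47.69+41.59)/2 × 1 = 44.64
  [2→5]: (41.59+27.57)/2 × 3 = 103.74
  [5→6]: (27.57+24.04)/2 × 1 = 25.805
  Sum = 225.38 mg/L·hr
IV tail: 24.04/0.137 = 175.474; AUC_iv,0→∞ = 225.38 + 175.474 = 400.854 mg/L·hr
Trapezoidal AUC_0→12.5 (oral suspension):
  [0→3]: (0.00+5.61)/2 × 3 = 8.415
  [3→5]: (5.61+5.81)/2 × 2 = 11.42
  [5→9]: (5.81+4.25)/2 × 4 = 20.12
  [9→9.5]: (4.25+4.03)/2 × 0.5 = 2.07
  [9.5→12.5]: (4.03+2.83)/2 × 3 = 10.29
  Sum = 52.315 mg/L·hr
oral suspension tail: 2.83/0.137 = 20.657; AUC_ev,0→∞ = 52.315 + 20.657 = 72.972 mg/L·hr
F = (AUC_ev/D_ev)/(AUC_iv/D_iv) = (72.972/150)/(400.854/150) = 0.48648/2.67236 = 0.1820

F = 0.18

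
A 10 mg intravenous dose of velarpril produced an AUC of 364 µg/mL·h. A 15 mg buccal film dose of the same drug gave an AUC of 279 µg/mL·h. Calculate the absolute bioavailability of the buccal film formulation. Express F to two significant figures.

F = (AUC_ev / D_ev) / (AUC_iv / D_iv)
  = (279/15) / (364/10)
  = 18.6 / 36.4 = 0.5110

F = 0.51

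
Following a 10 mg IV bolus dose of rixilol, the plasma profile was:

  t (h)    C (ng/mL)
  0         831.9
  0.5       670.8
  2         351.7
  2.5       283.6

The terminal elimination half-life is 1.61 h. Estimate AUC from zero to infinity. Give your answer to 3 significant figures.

Trapezoidal AUC_0→2.5:
  [0→0.5]: (831.9+670.8)/2 × 0.5 = 375.675
  [0.5→2]: (670.8+351.7)/2 × 1.5 = 766.875
  [2→2.5]: (351.7+283.6)/2 × 0.5 = 158.825
  Sum = 1301.375 ng/mL·h
k_e = ln2 / t½ = 0.693147 / 1.61 = 0.4305 h^-1
Extrapolated tail: C_last / k_e = 283.6 / 0.4305 = 658.769
AUC_0→∞ = 1301.375 + 658.769 = 1960.144 ng/mL·h

AUC = 1960 ng/mL·h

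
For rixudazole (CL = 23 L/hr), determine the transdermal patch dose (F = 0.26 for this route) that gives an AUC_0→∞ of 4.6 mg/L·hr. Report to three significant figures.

Dose = CL × AUC_0→∞ / F
     = 23 × 4.6 / 0.26 = 406.923 mg

Dose = 407 mg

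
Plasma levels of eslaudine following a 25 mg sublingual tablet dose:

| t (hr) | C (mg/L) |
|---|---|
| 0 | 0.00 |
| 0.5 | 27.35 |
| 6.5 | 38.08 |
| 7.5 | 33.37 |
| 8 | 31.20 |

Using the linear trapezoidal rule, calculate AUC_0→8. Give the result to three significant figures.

AUC = 255 mg/L·hr

Trapezoidal AUC_0→8:
  [0→0.5]: (0.00+27.35)/2 × 0.5 = 6.8375
  [0.5→6.5]: (27.35+38.08)/2 × 6 = 196.29
  [6.5→7.5]: (38.08+33.37)/2 × 1 = 35.725
  [7.5→8]: (33.37+31.20)/2 × 0.5 = 16.1425
  Sum = 254.995 mg/L·hr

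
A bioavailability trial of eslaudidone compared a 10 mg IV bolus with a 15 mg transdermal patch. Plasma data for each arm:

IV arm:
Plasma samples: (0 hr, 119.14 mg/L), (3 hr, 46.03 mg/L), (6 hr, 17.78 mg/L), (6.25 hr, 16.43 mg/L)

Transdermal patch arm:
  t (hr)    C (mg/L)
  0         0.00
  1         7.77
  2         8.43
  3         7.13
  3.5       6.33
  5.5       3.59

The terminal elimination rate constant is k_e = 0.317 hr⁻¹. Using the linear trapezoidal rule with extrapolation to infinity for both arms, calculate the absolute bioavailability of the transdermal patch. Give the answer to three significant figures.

F = 0.0740

Trapezoidal AUC_0→6.25 (IV):
  [0→3]: (119.14+46.03)/2 × 3 = 247.755
  [3→6]: (46.03+17.78)/2 × 3 = 95.715
  [6→6.25]: (17.78+16.43)/2 × 0.25 = 4.27625
  Sum = 347.74625 mg/L·hr
IV tail: 16.43/0.317 = 51.830; AUC_iv,0→∞ = 347.74625 + 51.830 = 399.57625 mg/L·hr
Trapezoidal AUC_0→5.5 (transdermal patch):
  [0→1]: (0.00+7.77)/2 × 1 = 3.885
  [1→2]: (7.77+8.43)/2 × 1 = 8.1
  [2→3]: (8.43+7.13)/2 × 1 = 7.78
  [3→3.5]: (7.13+6.33)/2 × 0.5 = 3.365
  [3.5→5.5]: (6.33+3.59)/2 × 2 = 9.92
  Sum = 33.05 mg/L·hr
transdermal patch tail: 3.59/0.317 = 11.325; AUC_ev,0→∞ = 33.05 + 11.325 = 44.375 mg/L·hr
F = (AUC_ev/D_ev)/(AUC_iv/D_iv) = (44.375/15)/(399.57625/10) = 2.95833/39.957625 = 0.0740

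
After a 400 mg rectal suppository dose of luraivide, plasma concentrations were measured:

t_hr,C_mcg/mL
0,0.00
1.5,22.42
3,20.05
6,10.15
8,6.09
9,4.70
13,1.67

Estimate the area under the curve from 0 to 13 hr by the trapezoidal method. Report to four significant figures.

AUC = 128.3 mcg/mL·hr

Trapezoidal AUC_0→13:
  [0→1.5]: (0.00+22.42)/2 × 1.5 = 16.815
  [1.5→3]: (22.42+20.05)/2 × 1.5 = 31.8525
  [3→6]: (20.05+10.15)/2 × 3 = 45.3
  [6→8]: (10.15+6.09)/2 × 2 = 16.24
  [8→9]: (6.09+4.70)/2 × 1 = 5.395
  [9→13]: (4.70+1.67)/2 × 4 = 12.74
  Sum = 128.3425 mcg/mL·hr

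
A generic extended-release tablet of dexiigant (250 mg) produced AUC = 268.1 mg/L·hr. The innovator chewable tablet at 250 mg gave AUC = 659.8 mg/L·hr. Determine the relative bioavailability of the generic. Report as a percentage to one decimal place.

F_rel = (AUC_test/D_test) / (AUC_ref/D_ref)
      = (268.1/250) / (659.8/250)
      = 1.0724 / 2.6392 = 0.4063 = 40.63%

F_rel = 40.6%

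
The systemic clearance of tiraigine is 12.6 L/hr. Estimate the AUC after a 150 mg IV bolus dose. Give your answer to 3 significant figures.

AUC = 11.9 mg/L·hr

AUC_0→∞ = Dose_iv / CL
        = 150 / 12.6 = 11.9048 mg/L·hr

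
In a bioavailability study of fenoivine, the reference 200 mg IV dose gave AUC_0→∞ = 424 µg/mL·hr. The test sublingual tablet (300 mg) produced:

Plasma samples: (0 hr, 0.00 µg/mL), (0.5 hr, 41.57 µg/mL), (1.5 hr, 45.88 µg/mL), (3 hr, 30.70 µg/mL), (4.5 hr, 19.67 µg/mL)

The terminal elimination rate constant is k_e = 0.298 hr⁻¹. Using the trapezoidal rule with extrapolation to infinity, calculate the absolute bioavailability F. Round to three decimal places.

F = 0.339

Trapezoidal AUC_0→4.5 (sublingual tablet):
  [0→0.5]: (0.00+41.57)/2 × 0.5 = 10.3925
  [0.5→1.5]: (41.57+45.88)/2 × 1 = 43.725
  [1.5→3]: (45.88+30.70)/2 × 1.5 = 57.435
  [3→4.5]: (30.70+19.67)/2 × 1.5 = 37.7775
  Sum = 149.33 µg/mL·hr
Tail: C_last/k_e = 19.67/0.298 = 66.007
AUC_0→∞ (sublingual tablet) = 149.33 + 66.007 = 215.337 µg/mL·hr
F = (AUC_ev/D_ev)/(AUC_iv/D_iv) = (215.337/300)/(424/200) = 0.71779/2.12 = 0.3386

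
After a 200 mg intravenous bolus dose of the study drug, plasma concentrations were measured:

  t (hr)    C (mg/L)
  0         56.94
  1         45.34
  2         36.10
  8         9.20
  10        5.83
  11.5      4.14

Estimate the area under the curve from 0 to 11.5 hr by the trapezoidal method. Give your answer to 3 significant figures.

Trapezoidal AUC_0→11.5:
  [0→1]: (56.94+45.34)/2 × 1 = 51.14
  [1→2]: (45.34+36.10)/2 × 1 = 40.72
  [2→8]: (36.10+9.20)/2 × 6 = 135.9
  [8→10]: (9.20+5.83)/2 × 2 = 15.03
  [10→11.5]: (5.83+4.14)/2 × 1.5 = 7.4775
  Sum = 250.2675 mg/L·hr

AUC = 250 mg/L·hr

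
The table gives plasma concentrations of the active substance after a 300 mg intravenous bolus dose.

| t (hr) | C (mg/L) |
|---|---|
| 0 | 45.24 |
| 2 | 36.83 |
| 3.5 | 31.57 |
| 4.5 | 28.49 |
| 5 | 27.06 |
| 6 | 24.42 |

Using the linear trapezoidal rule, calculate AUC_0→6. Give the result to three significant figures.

Trapezoidal AUC_0→6:
  [0→2]: (45.24+36.83)/2 × 2 = 82.07
  [2→3.5]: (36.83+31.57)/2 × 1.5 = 51.3
  [3.5→4.5]: (31.57+28.49)/2 × 1 = 30.03
  [4.5→5]: (28.49+27.06)/2 × 0.5 = 13.8875
  [5→6]: (27.06+24.42)/2 × 1 = 25.74
  Sum = 203.0275 mg/L·hr

AUC = 203 mg/L·hr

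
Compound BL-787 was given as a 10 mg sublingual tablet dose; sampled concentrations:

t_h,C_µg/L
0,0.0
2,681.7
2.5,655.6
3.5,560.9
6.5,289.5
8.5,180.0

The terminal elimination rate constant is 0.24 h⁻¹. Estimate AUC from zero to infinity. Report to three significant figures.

Trapezoidal AUC_0→8.5:
  [0→2]: (0.0+681.7)/2 × 2 = 681.7
  [2→2.5]: (681.7+655.6)/2 × 0.5 = 334.325
  [2.5→3.5]: (655.6+560.9)/2 × 1 = 608.25
  [3.5→6.5]: (560.9+289.5)/2 × 3 = 1275.6
  [6.5→8.5]: (289.5+180.0)/2 × 2 = 469.5
  Sum = 3369.375 µg/L·h
Extrapolated tail: C_last / k_e = 180.0 / 0.24 = 750.000
AUC_0→∞ = 3369.375 + 750.000 = 4119.375 µg/L·h

AUC = 4120 µg/L·h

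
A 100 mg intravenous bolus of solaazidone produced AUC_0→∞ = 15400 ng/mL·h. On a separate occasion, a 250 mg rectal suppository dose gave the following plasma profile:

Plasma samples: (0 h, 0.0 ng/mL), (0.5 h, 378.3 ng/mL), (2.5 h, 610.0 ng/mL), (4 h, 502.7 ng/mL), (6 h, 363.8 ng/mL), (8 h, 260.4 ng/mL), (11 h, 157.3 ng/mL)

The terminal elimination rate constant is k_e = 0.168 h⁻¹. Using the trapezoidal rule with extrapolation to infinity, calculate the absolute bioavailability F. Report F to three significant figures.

F = 0.129

Trapezoidal AUC_0→11 (rectal suppository):
  [0→0.5]: (0.0+378.3)/2 × 0.5 = 94.575
  [0.5→2.5]: (378.3+610.0)/2 × 2 = 988.3
  [2.5→4]: (610.0+502.7)/2 × 1.5 = 834.525
  [4→6]: (502.7+363.8)/2 × 2 = 866.5
  [6→8]: (363.8+260.4)/2 × 2 = 624.2
  [8→11]: (260.4+157.3)/2 × 3 = 626.55
  Sum = 4034.65 ng/mL·h
Tail: C_last/k_e = 157.3/0.168 = 936.310
AUC_0→∞ (rectal suppository) = 4034.65 + 936.310 = 4970.96 ng/mL·h
F = (AUC_ev/D_ev)/(AUC_iv/D_iv) = (4970.96/250)/(15400/100) = 19.88384/154 = 0.1291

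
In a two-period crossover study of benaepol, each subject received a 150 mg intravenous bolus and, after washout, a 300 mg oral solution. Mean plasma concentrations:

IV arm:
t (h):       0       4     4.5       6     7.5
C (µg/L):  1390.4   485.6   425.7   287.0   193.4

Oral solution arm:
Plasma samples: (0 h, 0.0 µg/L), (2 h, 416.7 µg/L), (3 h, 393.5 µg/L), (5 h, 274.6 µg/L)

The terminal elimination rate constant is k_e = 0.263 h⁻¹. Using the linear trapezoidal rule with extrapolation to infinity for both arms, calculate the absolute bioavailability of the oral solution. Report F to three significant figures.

Trapezoidal AUC_0→7.5 (IV):
  [0→4]: (1390.4+485.6)/2 × 4 = 3752.0
  [4→4.5]: (485.6+425.7)/2 × 0.5 = 227.825
  [4.5→6]: (425.7+287.0)/2 × 1.5 = 534.525
  [6→7.5]: (287.0+193.4)/2 × 1.5 = 360.3
  Sum = 4874.65 µg/L·h
IV tail: 193.4/0.263 = 735.361; AUC_iv,0→∞ = 4874.65 + 735.361 = 5610.011 µg/L·h
Trapezoidal AUC_0→5 (oral solution):
  [0→2]: (0.0+416.7)/2 × 2 = 416.7
  [2→3]: (416.7+393.5)/2 × 1 = 405.1
  [3→5]: (393.5+274.6)/2 × 2 = 668.1
  Sum = 1489.9 µg/L·h
oral solution tail: 274.6/0.263 = 1044.106; AUC_ev,0→∞ = 1489.9 + 1044.106 = 2534.006 µg/L·h
F = (AUC_ev/D_ev)/(AUC_iv/D_iv) = (2534.006/300)/(5610.011/150) = 8.44669/37.4001 = 0.2258

F = 0.226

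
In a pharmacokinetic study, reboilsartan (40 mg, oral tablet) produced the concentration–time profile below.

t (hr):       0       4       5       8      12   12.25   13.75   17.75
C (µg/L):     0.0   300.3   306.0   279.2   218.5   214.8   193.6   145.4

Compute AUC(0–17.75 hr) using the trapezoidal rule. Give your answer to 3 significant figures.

AUC = 3820 µg/L·hr

Trapezoidal AUC_0→17.75:
  [0→4]: (0.0+300.3)/2 × 4 = 600.6
  [4→5]: (300.3+306.0)/2 × 1 = 303.15
  [5→8]: (306.0+279.2)/2 × 3 = 877.8
  [8→12]: (279.2+218.5)/2 × 4 = 995.4
  [12→12.25]: (218.5+214.8)/2 × 0.25 = 54.1625
  [12.25→13.75]: (214.8+193.6)/2 × 1.5 = 306.3
  [13.75→17.75]: (193.6+145.4)/2 × 4 = 678.0
  Sum = 3815.4125 µg/L·hr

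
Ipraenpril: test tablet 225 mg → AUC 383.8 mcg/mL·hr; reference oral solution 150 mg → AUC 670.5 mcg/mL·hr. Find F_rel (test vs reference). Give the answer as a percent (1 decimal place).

F_rel = 38.2%

F_rel = (AUC_test/D_test) / (AUC_ref/D_ref)
      = (383.8/225) / (670.5/150)
      = 1.70578 / 4.47 = 0.3816 = 38.16%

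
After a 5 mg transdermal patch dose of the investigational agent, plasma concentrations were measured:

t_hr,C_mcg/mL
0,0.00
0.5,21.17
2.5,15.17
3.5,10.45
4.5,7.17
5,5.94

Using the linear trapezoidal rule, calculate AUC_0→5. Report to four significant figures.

AUC = 66.53 mcg/mL·hr

Trapezoidal AUC_0→5:
  [0→0.5]: (0.00+21.17)/2 × 0.5 = 5.2925
  [0.5→2.5]: (21.17+15.17)/2 × 2 = 36.34
  [2.5→3.5]: (15.17+10.45)/2 × 1 = 12.81
  [3.5→4.5]: (10.45+7.17)/2 × 1 = 8.81
  [4.5→5]: (7.17+5.94)/2 × 0.5 = 3.2775
  Sum = 66.53 mcg/mL·hr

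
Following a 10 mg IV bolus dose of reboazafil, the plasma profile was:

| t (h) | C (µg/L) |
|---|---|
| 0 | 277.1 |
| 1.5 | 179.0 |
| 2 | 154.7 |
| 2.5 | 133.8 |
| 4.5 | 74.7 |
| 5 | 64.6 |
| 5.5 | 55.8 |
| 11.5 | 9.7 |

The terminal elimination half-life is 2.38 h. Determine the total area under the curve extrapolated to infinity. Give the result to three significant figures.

AUC = 1000 µg/L·h

Trapezoidal AUC_0→11.5:
  [0→1.5]: (277.1+179.0)/2 × 1.5 = 342.075
  [1.5→2]: (179.0+154.7)/2 × 0.5 = 83.425
  [2→2.5]: (154.7+133.8)/2 × 0.5 = 72.125
  [2.5→4.5]: (133.8+74.7)/2 × 2 = 208.5
  [4.5→5]: (74.7+64.6)/2 × 0.5 = 34.825
  [5→5.5]: (64.6+55.8)/2 × 0.5 = 30.1
  [5.5→11.5]: (55.8+9.7)/2 × 6 = 196.5
  Sum = 967.55 µg/L·h
k_e = ln2 / t½ = 0.693147 / 2.38 = 0.2912 h^-1
Extrapolated tail: C_last / k_e = 9.7 / 0.2912 = 33.310
AUC_0→∞ = 967.55 + 33.310 = 1000.86 µg/L·h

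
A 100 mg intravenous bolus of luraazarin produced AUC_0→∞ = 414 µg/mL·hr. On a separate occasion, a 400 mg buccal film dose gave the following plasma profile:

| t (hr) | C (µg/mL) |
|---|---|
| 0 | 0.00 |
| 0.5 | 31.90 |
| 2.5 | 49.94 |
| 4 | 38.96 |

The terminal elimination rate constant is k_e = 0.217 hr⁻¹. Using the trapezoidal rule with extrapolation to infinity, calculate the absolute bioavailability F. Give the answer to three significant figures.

F = 0.203

Trapezoidal AUC_0→4 (buccal film):
  [0→0.5]: (0.00+31.90)/2 × 0.5 = 7.975
  [0.5→2.5]: (31.90+49.94)/2 × 2 = 81.84
  [2.5→4]: (49.94+38.96)/2 × 1.5 = 66.675
  Sum = 156.49 µg/mL·hr
Tail: C_last/k_e = 38.96/0.217 = 179.539
AUC_0→∞ (buccal film) = 156.49 + 179.539 = 336.029 µg/mL·hr
F = (AUC_ev/D_ev)/(AUC_iv/D_iv) = (336.029/400)/(414/100) = 0.8400725/4.14 = 0.2029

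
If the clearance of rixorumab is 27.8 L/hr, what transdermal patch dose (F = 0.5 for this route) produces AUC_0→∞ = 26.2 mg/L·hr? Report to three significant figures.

Dose = CL × AUC_0→∞ / F
     = 27.8 × 26.2 / 0.5 = 1456.72 mg

Dose = 1460 mg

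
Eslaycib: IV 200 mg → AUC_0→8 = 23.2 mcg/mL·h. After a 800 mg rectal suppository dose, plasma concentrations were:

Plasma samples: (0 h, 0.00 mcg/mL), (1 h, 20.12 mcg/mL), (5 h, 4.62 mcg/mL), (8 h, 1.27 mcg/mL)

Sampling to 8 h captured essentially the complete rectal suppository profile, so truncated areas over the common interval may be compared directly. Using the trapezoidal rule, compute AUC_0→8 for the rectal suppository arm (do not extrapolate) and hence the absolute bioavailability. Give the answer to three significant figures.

F = 0.737

Trapezoidal AUC_0→8 (rectal suppository):
  [0→1]: (0.00+20.12)/2 × 1 = 10.06
  [1→5]: (20.12+4.62)/2 × 4 = 49.48
  [5→8]: (4.62+1.27)/2 × 3 = 8.835
  Sum = 68.375 mcg/mL·h
F = (AUC_ev/D_ev)/(AUC_iv/D_iv) = (68.375/800)/(23.2/200) = 0.08546875/0.116 = 0.7368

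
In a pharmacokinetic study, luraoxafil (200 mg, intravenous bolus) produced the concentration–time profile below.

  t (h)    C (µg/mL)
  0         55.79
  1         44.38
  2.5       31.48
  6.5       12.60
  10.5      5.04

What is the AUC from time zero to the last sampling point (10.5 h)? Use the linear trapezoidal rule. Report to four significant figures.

AUC = 230.4 µg/mL·h

Trapezoidal AUC_0→10.5:
  [0→1]: (55.79+44.38)/2 × 1 = 50.085
  [1→2.5]: (44.38+31.48)/2 × 1.5 = 56.895
  [2.5→6.5]: (31.48+12.60)/2 × 4 = 88.16
  [6.5→10.5]: (12.60+5.04)/2 × 4 = 35.28
  Sum = 230.42 µg/mL·h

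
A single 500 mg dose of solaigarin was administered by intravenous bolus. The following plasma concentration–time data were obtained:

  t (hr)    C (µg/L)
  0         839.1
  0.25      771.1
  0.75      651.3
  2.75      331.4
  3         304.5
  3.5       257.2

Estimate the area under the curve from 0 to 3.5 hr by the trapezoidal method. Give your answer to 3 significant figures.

Trapezoidal AUC_0→3.5:
  [0→0.25]: (839.1+771.1)/2 × 0.25 = 201.275
  [0.25→0.75]: (771.1+651.3)/2 × 0.5 = 355.6
  [0.75→2.75]: (651.3+331.4)/2 × 2 = 982.7
  [2.75→3]: (331.4+304.5)/2 × 0.25 = 79.4875
  [3→3.5]: (304.5+257.2)/2 × 0.5 = 140.425
  Sum = 1759.4875 µg/L·hr

AUC = 1760 µg/L·hr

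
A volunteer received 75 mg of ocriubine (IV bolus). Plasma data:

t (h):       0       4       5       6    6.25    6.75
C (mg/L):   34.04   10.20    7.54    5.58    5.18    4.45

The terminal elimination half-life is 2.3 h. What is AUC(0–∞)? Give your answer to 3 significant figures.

Trapezoidal AUC_0→6.75:
  [0→4]: (34.04+10.20)/2 × 4 = 88.48
  [4→5]: (10.20+7.54)/2 × 1 = 8.87
  [5→6]: (7.54+5.58)/2 × 1 = 6.56
  [6→6.25]: (5.58+5.18)/2 × 0.25 = 1.345
  [6.25→6.75]: (5.18+4.45)/2 × 0.5 = 2.4075
  Sum = 107.6625 mg/L·h
k_e = ln2 / t½ = 0.693147 / 2.3 = 0.3014 h^-1
Extrapolated tail: C_last / k_e = 4.45 / 0.3014 = 14.764
AUC_0→∞ = 107.6625 + 14.764 = 122.4265 mg/L·h

AUC = 122 mg/L·h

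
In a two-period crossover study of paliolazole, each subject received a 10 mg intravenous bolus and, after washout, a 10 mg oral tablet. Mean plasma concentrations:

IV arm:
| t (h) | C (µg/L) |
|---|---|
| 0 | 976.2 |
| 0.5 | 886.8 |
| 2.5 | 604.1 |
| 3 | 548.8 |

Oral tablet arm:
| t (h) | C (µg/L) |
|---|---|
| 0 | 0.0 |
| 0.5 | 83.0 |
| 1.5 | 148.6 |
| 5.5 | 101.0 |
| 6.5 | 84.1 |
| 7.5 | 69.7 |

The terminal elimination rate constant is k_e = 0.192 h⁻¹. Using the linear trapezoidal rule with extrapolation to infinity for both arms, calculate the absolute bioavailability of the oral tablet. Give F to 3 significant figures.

F = 0.229

Trapezoidal AUC_0→3 (IV):
  [0→0.5]: (976.2+886.8)/2 × 0.5 = 465.75
  [0.5→2.5]: (886.8+604.1)/2 × 2 = 1490.9
  [2.5→3]: (604.1+548.8)/2 × 0.5 = 288.225
  Sum = 2244.875 µg/L·h
IV tail: 548.8/0.192 = 2858.333; AUC_iv,0→∞ = 2244.875 + 2858.333 = 5103.208 µg/L·h
Trapezoidal AUC_0→7.5 (oral tablet):
  [0→0.5]: (0.0+83.0)/2 × 0.5 = 20.75
  [0.5→1.5]: (83.0+148.6)/2 × 1 = 115.8
  [1.5→5.5]: (148.6+101.0)/2 × 4 = 499.2
  [5.5→6.5]: (101.0+84.1)/2 × 1 = 92.55
  [6.5→7.5]: (84.1+69.7)/2 × 1 = 76.9
  Sum = 805.2 µg/L·h
oral tablet tail: 69.7/0.192 = 363.021; AUC_ev,0→∞ = 805.2 + 363.021 = 1168.221 µg/L·h
F = (AUC_ev/D_ev)/(AUC_iv/D_iv) = (1168.221/10)/(5103.208/10) = 116.8221/510.3208 = 0.2289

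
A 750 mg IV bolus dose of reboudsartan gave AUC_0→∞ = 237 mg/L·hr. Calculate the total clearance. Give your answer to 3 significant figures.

CL = Dose_iv / AUC_0→∞
   = 750 / 237 = 3.16456 L/hr

CL = 3.16 L/hr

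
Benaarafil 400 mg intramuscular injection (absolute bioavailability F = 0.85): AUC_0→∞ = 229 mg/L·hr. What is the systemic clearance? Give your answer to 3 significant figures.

CL = 1.48 L/hr

CL = F × Dose / AUC_0→∞
   = 0.85 × 400 / 229 = 1.48472 L/hr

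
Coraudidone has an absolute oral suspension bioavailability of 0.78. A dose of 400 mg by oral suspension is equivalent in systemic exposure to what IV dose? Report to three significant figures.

D_iv = 312 mg

Systemic exposure from an extravascular dose = F × D_ev, so the equivalent IV dose is F × D_ev.
D_iv = F × D_ev = 0.78 × 400 = 312 mg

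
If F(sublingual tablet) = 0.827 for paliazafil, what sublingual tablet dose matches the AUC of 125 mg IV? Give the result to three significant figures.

For equal systemic exposure: F × D_ev = D_iv
D_ev = D_iv / F = 125 / 0.827 = 151.149 mg

D_sublingual = 151 mg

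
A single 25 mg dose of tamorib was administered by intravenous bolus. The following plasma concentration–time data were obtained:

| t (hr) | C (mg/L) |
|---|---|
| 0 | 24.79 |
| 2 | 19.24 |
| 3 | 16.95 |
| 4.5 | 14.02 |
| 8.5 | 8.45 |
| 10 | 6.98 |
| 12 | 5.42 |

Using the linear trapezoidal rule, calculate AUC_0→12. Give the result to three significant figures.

AUC = 154 mg/L·hr

Trapezoidal AUC_0→12:
  [0→2]: (24.79+19.24)/2 × 2 = 44.03
  [2→3]: (19.24+16.95)/2 × 1 = 18.095
  [3→4.5]: (16.95+14.02)/2 × 1.5 = 23.2275
  [4.5→8.5]: (14.02+8.45)/2 × 4 = 44.94
  [8.5→10]: (8.45+6.98)/2 × 1.5 = 11.5725
  [10→12]: (6.98+5.42)/2 × 2 = 12.4
  Sum = 154.265 mg/L·hr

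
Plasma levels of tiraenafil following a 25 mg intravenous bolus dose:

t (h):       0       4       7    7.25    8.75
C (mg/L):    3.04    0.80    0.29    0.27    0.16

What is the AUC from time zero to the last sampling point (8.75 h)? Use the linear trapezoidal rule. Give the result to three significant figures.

AUC = 9.71 mg/L·h

Trapezoidal AUC_0→8.75:
  [0→4]: (3.04+0.80)/2 × 4 = 7.68
  [4→7]: (0.80+0.29)/2 × 3 = 1.635
  [7→7.25]: (0.29+0.27)/2 × 0.25 = 0.07
  [7.25→8.75]: (0.27+0.16)/2 × 1.5 = 0.3225
  Sum = 9.7075 mg/L·h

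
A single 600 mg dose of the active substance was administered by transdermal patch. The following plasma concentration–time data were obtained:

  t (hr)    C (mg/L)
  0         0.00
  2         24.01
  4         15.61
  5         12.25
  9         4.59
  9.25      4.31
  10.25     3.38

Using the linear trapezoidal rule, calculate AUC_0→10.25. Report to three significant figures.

Trapezoidal AUC_0→10.25:
  [0→2]: (0.00+24.01)/2 × 2 = 24.01
  [2→4]: (24.01+15.61)/2 × 2 = 39.62
  [4→5]: (15.61+12.25)/2 × 1 = 13.93
  [5→9]: (12.25+4.59)/2 × 4 = 33.68
  [9→9.25]: (4.59+4.31)/2 × 0.25 = 1.1125
  [9.25→10.25]: (4.31+3.38)/2 × 1 = 3.845
  Sum = 116.1975 mg/L·hr

AUC = 116 mg/L·hr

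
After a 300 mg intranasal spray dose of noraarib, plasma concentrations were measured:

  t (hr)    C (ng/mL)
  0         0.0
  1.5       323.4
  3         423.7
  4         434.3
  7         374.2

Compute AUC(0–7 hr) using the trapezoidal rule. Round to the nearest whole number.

Trapezoidal AUC_0→7:
  [0→1.5]: (0.0+323.4)/2 × 1.5 = 242.55
  [1.5→3]: (323.4+423.7)/2 × 1.5 = 560.325
  [3→4]: (423.7+434.3)/2 × 1 = 429.0
  [4→7]: (434.3+374.2)/2 × 3 = 1212.75
  Sum = 2444.625 ng/mL·hr

AUC = 2445 ng/mL·hr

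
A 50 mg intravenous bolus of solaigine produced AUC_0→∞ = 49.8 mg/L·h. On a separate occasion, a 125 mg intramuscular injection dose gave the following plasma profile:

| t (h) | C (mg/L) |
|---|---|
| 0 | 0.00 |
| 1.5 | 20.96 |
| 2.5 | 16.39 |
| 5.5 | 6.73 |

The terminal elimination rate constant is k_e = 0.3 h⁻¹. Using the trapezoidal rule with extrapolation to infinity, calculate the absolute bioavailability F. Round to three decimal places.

F = 0.735

Trapezoidal AUC_0→5.5 (intramuscular injection):
  [0→1.5]: (0.00+20.96)/2 × 1.5 = 15.72
  [1.5→2.5]: (20.96+16.39)/2 × 1 = 18.675
  [2.5→5.5]: (16.39+6.73)/2 × 3 = 34.68
  Sum = 69.075 mg/L·h
Tail: C_last/k_e = 6.73/0.3 = 22.433
AUC_0→∞ (intramuscular injection) = 69.075 + 22.433 = 91.508 mg/L·h
F = (AUC_ev/D_ev)/(AUC_iv/D_iv) = (91.508/125)/(49.8/50) = 0.732064/0.996 = 0.7350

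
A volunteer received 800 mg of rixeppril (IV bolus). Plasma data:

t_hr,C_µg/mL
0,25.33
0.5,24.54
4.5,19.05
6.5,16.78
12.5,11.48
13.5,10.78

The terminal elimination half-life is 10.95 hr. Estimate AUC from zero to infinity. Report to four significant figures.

Trapezoidal AUC_0→13.5:
  [0→0.5]: (25.33+24.54)/2 × 0.5 = 12.4675
  [0.5→4.5]: (24.54+19.05)/2 × 4 = 87.18
  [4.5→6.5]: (19.05+16.78)/2 × 2 = 35.83
  [6.5→12.5]: (16.78+11.48)/2 × 6 = 84.78
  [12.5→13.5]: (11.48+10.78)/2 × 1 = 11.13
  Sum = 231.3875 µg/mL·hr
k_e = ln2 / t½ = 0.693147 / 10.95 = 0.0633 hr^-1
Extrapolated tail: C_last / k_e = 10.78 / 0.0633 = 170.300
AUC_0→∞ = 231.3875 + 170.300 = 401.6875 µg/mL·hr

AUC = 401.7 µg/mL·hr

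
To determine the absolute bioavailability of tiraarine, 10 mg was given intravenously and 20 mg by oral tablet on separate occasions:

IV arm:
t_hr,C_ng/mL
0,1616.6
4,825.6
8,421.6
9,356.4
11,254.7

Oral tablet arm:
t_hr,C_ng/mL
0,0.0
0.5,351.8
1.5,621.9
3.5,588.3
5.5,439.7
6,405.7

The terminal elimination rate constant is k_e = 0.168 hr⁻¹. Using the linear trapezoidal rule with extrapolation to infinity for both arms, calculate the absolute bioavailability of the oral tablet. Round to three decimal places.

F = 0.275

Trapezoidal AUC_0→11 (IV):
  [0→4]: (1616.6+825.6)/2 × 4 = 4884.4
  [4→8]: (825.6+421.6)/2 × 4 = 2494.4
  [8→9]: (421.6+356.4)/2 × 1 = 389.0
  [9→11]: (356.4+254.7)/2 × 2 = 611.1
  Sum = 8378.9 ng/mL·hr
IV tail: 254.7/0.168 = 1516.071; AUC_iv,0→∞ = 8378.9 + 1516.071 = 9894.971 ng/mL·hr
Trapezoidal AUC_0→6 (oral tablet):
  [0→0.5]: (0.0+351.8)/2 × 0.5 = 87.95
  [0.5→1.5]: (351.8+621.9)/2 × 1 = 486.85
  [1.5→3.5]: (621.9+588.3)/2 × 2 = 1210.2
  [3.5→5.5]: (588.3+439.7)/2 × 2 = 1028.0
  [5.5→6]: (439.7+405.7)/2 × 0.5 = 211.35
  Sum = 3024.35 ng/mL·hr
oral tablet tail: 405.7/0.168 = 2414.881; AUC_ev,0→∞ = 3024.35 + 2414.881 = 5439.231 ng/mL·hr
F = (AUC_ev/D_ev)/(AUC_iv/D_iv) = (5439.231/20)/(9894.971/10) = 271.96155/989.4971 = 0.2748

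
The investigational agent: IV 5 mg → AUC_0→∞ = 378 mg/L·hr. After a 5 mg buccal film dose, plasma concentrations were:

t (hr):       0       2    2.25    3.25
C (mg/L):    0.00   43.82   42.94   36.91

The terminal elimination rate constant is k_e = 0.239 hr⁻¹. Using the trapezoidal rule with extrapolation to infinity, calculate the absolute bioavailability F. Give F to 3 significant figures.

Trapezoidal AUC_0→3.25 (buccal film):
  [0→2]: (0.00+43.82)/2 × 2 = 43.82
  [2→2.25]: (43.82+42.94)/2 × 0.25 = 10.845
  [2.25→3.25]: (42.94+36.91)/2 × 1 = 39.925
  Sum = 94.59 mg/L·hr
Tail: C_last/k_e = 36.91/0.239 = 154.435
AUC_0→∞ (buccal film) = 94.59 + 154.435 = 249.025 mg/L·hr
F = (AUC_ev/D_ev)/(AUC_iv/D_iv) = (249.025/5)/(378/5) = 49.805/75.6 = 0.6588

F = 0.659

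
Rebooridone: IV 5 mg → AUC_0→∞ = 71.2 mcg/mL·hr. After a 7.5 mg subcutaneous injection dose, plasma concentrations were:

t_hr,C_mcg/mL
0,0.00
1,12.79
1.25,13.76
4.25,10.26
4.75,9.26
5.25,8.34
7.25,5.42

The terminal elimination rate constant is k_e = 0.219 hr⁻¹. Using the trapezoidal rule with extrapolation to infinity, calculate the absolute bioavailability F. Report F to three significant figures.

Trapezoidal AUC_0→7.25 (subcutaneous injection):
  [0→1]: (0.00+12.79)/2 × 1 = 6.395
  [1→1.25]: (12.79+13.76)/2 × 0.25 = 3.31875
  [1.25→4.25]: (13.76+10.26)/2 × 3 = 36.03
  [4.25→4.75]: (10.26+9.26)/2 × 0.5 = 4.88
  [4.75→5.25]: (9.26+8.34)/2 × 0.5 = 4.4
  [5.25→7.25]: (8.34+5.42)/2 × 2 = 13.76
  Sum = 68.78375 mcg/mL·hr
Tail: C_last/k_e = 5.42/0.219 = 24.749
AUC_0→∞ (subcutaneous injection) = 68.78375 + 24.749 = 93.53275 mcg/mL·hr
F = (AUC_ev/D_ev)/(AUC_iv/D_iv) = (93.53275/7.5)/(71.2/5) = 12.471/14.24 = 0.8758

F = 0.876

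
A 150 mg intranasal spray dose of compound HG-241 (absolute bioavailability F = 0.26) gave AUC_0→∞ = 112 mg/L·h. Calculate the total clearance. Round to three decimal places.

CL = 0.348 L/h

CL = F × Dose / AUC_0→∞
   = 0.26 × 150 / 112 = 0.348214 L/h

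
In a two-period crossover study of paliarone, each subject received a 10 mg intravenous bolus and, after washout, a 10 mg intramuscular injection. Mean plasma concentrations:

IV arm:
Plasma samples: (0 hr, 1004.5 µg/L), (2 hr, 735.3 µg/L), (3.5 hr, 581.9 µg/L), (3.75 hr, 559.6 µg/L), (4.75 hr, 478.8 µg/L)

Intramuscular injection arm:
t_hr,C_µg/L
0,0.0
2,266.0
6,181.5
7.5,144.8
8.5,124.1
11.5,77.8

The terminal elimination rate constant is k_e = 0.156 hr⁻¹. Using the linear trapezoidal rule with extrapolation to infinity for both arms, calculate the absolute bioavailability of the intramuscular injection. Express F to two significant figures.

Trapezoidal AUC_0→4.75 (IV):
  [0→2]: (1004.5+735.3)/2 × 2 = 1739.8
  [2→3.5]: (735.3+581.9)/2 × 1.5 = 987.9
  [3.5→3.75]: (581.9+559.6)/2 × 0.25 = 142.6875
  [3.75→4.75]: (559.6+478.8)/2 × 1 = 519.2
  Sum = 3389.5875 µg/L·hr
IV tail: 478.8/0.156 = 3069.231; AUC_iv,0→∞ = 3389.5875 + 3069.231 = 6458.8185 µg/L·hr
Trapezoidal AUC_0→11.5 (intramuscular injection):
  [0→2]: (0.0+266.0)/2 × 2 = 266.0
  [2→6]: (266.0+181.5)/2 × 4 = 895.0
  [6→7.5]: (181.5+144.8)/2 × 1.5 = 244.725
  [7.5→8.5]: (144.8+124.1)/2 × 1 = 134.45
  [8.5→11.5]: (124.1+77.8)/2 × 3 = 302.85
  Sum = 1843.025 µg/L·hr
intramuscular injection tail: 77.8/0.156 = 498.718; AUC_ev,0→∞ = 1843.025 + 498.718 = 2341.743 µg/L·hr
F = (AUC_ev/D_ev)/(AUC_iv/D_iv) = (2341.743/10)/(6458.8185/10) = 234.1743/645.88185 = 0.3626

F = 0.36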